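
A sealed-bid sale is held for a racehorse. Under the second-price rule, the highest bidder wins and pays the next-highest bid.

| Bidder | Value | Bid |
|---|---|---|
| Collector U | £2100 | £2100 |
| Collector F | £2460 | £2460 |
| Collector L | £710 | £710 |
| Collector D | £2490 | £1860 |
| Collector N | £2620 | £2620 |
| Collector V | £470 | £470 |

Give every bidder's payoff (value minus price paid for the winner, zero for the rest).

Ordered from highest: Collector N £2620, then Collector F £2460, then Collector U £2100, then Collector D £1860, then Collector L £710, then Collector V £470.
Collector N has the top bid and wins; the price is the second-highest bid, £2460.
Collector N's payoff = £2620 − £2460 = £160. All other bidders lose, so their payoff is 0.

Collector U £0, Collector F £0, Collector L £0, Collector D £0, Collector N £160, Collector V £0.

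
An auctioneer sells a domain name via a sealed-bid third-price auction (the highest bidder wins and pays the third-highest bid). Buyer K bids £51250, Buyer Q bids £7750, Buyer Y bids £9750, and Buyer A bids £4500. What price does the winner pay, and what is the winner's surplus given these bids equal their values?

Price £7750; surplus £43500.

Ordered from highest: Buyer K £51250 > Buyer Y £9750 > Buyer Q £7750 > Buyer A £4500.
Buyer K is the highest bidder, so Buyer K wins.
Under the third-price rule, the price is the third-highest bid: £7750.
Surplus = £51250 − £7750 = £43500.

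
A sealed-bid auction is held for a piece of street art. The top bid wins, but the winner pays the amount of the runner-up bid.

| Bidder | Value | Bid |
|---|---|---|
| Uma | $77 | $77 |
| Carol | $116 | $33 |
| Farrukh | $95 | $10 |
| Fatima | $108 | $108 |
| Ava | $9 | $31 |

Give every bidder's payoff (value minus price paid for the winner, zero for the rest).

Payoffs: Uma $0, Carol $0, Farrukh $0, Fatima $31, Ava $0.

Sorted high to low: Fatima $108, then Uma $77, then Carol $33, then Ava $31, then Farrukh $10.
Fatima has the top bid and wins; the price is the second-highest bid, $77.
Fatima's payoff = $108 − $77 = $31. All other bidders lose, so their payoff is 0.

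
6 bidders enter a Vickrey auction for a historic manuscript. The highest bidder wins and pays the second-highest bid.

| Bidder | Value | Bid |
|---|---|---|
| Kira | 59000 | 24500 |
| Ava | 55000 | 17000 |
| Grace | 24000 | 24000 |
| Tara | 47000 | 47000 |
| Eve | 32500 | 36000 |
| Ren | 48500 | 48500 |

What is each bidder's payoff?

Sorted high to low: Ren 48500 > Tara 47000 > Eve 36000 > Kira 24500 > Grace 24000 > Ava 17000.
Ren has the top bid and wins; the price is the second-highest bid, 47000.
Ren's payoff = 48500 − 47000 = 1500. All other bidders lose, so their payoff is 0.

Kira 0, Ava 0, Grace 0, Tara 0, Eve 0, Ren 1500.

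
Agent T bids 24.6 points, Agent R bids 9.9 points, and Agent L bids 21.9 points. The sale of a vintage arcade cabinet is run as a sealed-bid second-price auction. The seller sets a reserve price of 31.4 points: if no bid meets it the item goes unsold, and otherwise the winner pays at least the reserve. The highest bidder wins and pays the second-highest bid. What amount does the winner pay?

Ordered from highest: Agent T 24.6 points, then Agent L 21.9 points, then Agent R 9.9 points.
The top bid 24.6 points is below the reserve 31.4 points, so the item goes unsold and nothing is paid.

unsold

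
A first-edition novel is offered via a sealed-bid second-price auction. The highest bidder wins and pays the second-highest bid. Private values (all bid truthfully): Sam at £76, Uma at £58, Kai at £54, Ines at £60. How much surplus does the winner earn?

Surplus = £16.

Ranking the bids: Sam £76 > Ines £60 > Uma £58 > Kai £54.
Sam wins with the top bid and pays the second-highest, £60.
Surplus = £76 − £60 = £16.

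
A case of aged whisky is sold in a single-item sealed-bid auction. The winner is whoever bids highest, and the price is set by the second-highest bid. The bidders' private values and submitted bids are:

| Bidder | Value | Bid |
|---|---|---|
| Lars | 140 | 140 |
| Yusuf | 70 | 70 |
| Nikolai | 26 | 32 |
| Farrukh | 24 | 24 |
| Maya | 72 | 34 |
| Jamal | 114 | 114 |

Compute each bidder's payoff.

Bids in descending order: Lars 140; Jamal 114; Yusuf 70; Maya 34; Nikolai 32; Farrukh 24.
Lars has the top bid and wins; the price is the second-highest bid, 114.
Lars's payoff = 140 − 114 = 26. All other bidders lose, so their payoff is 0.

Lars 26, Yusuf 0, Nikolai 0, Farrukh 0, Maya 0, Jamal 0.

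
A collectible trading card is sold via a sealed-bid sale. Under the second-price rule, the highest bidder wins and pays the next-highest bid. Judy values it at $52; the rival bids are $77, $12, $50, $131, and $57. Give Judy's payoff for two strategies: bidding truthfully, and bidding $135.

Truthful: $0; alternative: -$79.

The highest competing bid is $131.
Bidding truthfully at $52: the top bid is $131 (a rival), so Judy loses. Payoff = $0.
Bidding $135: Judy has the top bid, wins, and pays the second-highest bid $131. Payoff = $52 − $131 = -$79.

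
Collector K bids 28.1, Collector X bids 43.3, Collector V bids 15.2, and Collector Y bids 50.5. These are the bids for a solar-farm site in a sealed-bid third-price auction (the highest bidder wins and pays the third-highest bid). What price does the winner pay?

28.1

Sorted high to low: Collector Y 50.5 > Collector X 43.3 > Collector K 28.1 > Collector V 15.2.
Collector Y is the highest bidder, so Collector Y wins.
Under the third-price rule, the price is the third-highest bid: 28.1.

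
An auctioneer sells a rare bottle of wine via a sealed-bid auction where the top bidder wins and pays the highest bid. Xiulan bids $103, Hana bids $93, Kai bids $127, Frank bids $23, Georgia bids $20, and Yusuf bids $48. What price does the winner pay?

$127

Sorted high to low: Kai $127 > Xiulan $103 > Hana $93 > Yusuf $48 > Frank $23 > Georgia $20.
Kai is the highest bidder, so Kai wins.
Under the first-price rule, the price is the highest bid: $127.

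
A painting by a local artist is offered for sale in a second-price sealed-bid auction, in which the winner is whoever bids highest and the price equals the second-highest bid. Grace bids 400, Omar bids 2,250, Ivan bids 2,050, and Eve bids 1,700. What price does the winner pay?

Sorted high to low: Omar 2,250; Ivan 2,050; Eve 1,700; Grace 400.
Omar is the highest bidder, so Omar wins.
Under the second-price rule, the price is the second-highest bid: 2,050.

2,050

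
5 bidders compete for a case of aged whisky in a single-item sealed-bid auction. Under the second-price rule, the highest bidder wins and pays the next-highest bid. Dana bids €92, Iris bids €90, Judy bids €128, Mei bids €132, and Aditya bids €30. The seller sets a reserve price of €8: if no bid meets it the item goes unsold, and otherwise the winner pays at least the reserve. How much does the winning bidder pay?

The winner pays €128.

Ordered from highest: Mei €132; Judy €128; Dana €92; Iris €90; Aditya €30.
Mei has the highest bid, so Mei wins.
The second-highest bid is €128, which exceeds the reserve, so that sets the price.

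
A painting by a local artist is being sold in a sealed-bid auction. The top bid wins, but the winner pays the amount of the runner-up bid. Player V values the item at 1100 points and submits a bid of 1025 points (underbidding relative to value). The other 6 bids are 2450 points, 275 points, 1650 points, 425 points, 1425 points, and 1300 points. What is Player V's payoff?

Player V's payoff: 0 points.

Highest competing bid: 2450 points.
Player V's bid 1025 points is not the highest, so Player V loses, pays nothing, and earns zero payoff.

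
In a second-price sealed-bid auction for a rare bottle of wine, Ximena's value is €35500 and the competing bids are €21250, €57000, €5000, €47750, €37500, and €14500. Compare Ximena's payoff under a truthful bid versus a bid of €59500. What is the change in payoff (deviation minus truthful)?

The highest competing bid is €57000.
Bidding truthfully at €35500: the top bid is €57000 (a rival), so Ximena loses. Payoff = €0.
Bidding €59500: Ximena has the top bid, wins, and pays the second-highest bid €57000. Payoff = €35500 − €57000 = -€21500.
Change = -€21500 − €0 = -€21500.

Change in payoff: -€21500.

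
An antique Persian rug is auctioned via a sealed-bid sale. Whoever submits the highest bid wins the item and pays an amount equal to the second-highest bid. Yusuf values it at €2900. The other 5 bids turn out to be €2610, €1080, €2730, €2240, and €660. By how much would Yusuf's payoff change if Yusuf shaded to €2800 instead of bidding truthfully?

€0

The highest competing bid is €2730.
Bidding truthfully at €2900: Yusuf has the top bid, wins, and pays the second-highest bid €2730. Payoff = €2900 − €2730 = €170.
Bidding €2800: Yusuf has the top bid, wins, and pays the second-highest bid €2730. Payoff = €2900 − €2730 = €170.
Change = €170 − €170 = €0.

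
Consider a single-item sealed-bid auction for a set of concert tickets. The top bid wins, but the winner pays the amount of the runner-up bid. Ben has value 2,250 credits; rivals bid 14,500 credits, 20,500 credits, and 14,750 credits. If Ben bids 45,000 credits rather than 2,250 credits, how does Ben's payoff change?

-18,250 credits

The highest competing bid is 20,500 credits.
Bidding truthfully at 2,250 credits: the top bid is 20,500 credits (a rival), so Ben loses. Payoff = 0 credits.
Bidding 45,000 credits: Ben has the top bid, wins, and pays the second-highest bid 20,500 credits. Payoff = 2,250 credits − 20,500 credits = -18,250 credits.
Change = -18,250 credits − 0 credits = -18,250 credits.
This is the dominant-strategy logic: truthful bidding weakly beats any alternative.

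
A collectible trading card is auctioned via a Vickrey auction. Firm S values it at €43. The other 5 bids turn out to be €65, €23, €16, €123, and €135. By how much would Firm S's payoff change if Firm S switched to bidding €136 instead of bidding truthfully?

Payoff change: -€92.

The highest competing bid is €135.
Bidding truthfully at €43: the top bid is €135 (a rival), so Firm S loses. Payoff = €0.
Bidding €136: Firm S has the top bid, wins, and pays the second-highest bid €135. Payoff = €43 − €135 = -€92.
Change = -€92 − €0 = -€92.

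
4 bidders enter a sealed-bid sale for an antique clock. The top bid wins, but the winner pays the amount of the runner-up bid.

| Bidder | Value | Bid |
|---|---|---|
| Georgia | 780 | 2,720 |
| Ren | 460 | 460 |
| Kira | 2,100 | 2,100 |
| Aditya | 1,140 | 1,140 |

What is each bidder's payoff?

Ranking the bids: Georgia 2,720; Kira 2,100; Aditya 1,140; Ren 460.
Georgia has the top bid and wins; the price is the second-highest bid, 2,100.
Georgia's payoff = 780 − 2,100 = -1,320. All other bidders lose, so their payoff is 0.

Georgia -1,320, Ren 0, Kira 0, Aditya 0.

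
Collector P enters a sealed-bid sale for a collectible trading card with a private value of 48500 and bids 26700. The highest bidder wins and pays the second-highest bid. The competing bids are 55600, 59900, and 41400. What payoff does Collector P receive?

Highest competing bid: 59900.
Collector P's bid 26700 is not the highest, so Collector P loses, pays nothing, and earns zero payoff.

Collector P's payoff: 0.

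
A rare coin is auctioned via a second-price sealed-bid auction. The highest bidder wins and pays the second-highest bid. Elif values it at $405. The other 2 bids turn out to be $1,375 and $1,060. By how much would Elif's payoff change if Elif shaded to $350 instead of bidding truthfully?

$0

The highest competing bid is $1,375.
Bidding truthfully at $405: the top bid is $1,375 (a rival), so Elif loses. Payoff = $0.
Bidding $350: the top bid is $1,375 (a rival), so Elif loses. Payoff = $0.
Change = $0 − $0 = $0.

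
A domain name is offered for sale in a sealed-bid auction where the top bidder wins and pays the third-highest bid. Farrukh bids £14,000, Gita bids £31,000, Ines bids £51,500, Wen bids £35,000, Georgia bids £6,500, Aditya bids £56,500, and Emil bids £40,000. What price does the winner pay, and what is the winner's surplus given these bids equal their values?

Price £40,000; surplus £16,500.

Bids in descending order: Aditya £56,500 > Ines £51,500 > Emil £40,000 > Wen £35,000 > Gita £31,000 > Farrukh £14,000 > Georgia £6,500.
Aditya is the highest bidder, so Aditya wins.
Under the third-price rule, the price is the third-highest bid: £40,000.
Surplus = £56,500 − £40,000 = £16,500.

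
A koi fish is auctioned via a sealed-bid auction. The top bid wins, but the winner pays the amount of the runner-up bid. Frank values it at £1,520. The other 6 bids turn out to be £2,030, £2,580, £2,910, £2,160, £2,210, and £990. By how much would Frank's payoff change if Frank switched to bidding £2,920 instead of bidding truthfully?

-£1,390

The highest competing bid is £2,910.
Bidding truthfully at £1,520: the top bid is £2,910 (a rival), so Frank loses. Payoff = £0.
Bidding £2,920: Frank has the top bid, wins, and pays the second-highest bid £2,910. Payoff = £1,520 − £2,910 = -£1,390.
Change = -£1,390 − £0 = -£1,390.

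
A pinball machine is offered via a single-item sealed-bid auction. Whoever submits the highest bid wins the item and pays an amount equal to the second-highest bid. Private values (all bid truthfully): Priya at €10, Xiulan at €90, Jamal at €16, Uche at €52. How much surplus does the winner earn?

Ordered from highest: Xiulan €90, then Uche €52, then Jamal €16, then Priya €10.
Xiulan wins with the top bid and pays the second-highest, €52.
Surplus = €90 − €52 = €38.

Winner's surplus: €38.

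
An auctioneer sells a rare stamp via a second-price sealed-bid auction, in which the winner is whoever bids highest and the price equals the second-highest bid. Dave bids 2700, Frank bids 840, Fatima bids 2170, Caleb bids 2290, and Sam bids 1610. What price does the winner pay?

Price paid: 2290.

Ordered from highest: Dave 2700 > Caleb 2290 > Fatima 2170 > Sam 1610 > Frank 840.
Dave is the highest bidder, so Dave wins.
Under the second-price rule, the price is the second-highest bid: 2290.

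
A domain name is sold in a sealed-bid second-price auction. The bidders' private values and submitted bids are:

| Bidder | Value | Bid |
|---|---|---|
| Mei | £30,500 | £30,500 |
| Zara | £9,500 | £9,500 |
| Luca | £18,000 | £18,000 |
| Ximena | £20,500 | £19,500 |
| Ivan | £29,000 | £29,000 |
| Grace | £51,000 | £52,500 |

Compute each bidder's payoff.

Bids in descending order: Grace £52,500; Mei £30,500; Ivan £29,000; Ximena £19,500; Luca £18,000; Zara £9,500.
Grace has the top bid and wins; the price is the second-highest bid, £30,500.
Grace's payoff = £51,000 − £30,500 = £20,500. All other bidders lose, so their payoff is 0.

Payoffs: Mei £0, Zara £0, Luca £0, Ximena £0, Ivan £0, Grace £20,500.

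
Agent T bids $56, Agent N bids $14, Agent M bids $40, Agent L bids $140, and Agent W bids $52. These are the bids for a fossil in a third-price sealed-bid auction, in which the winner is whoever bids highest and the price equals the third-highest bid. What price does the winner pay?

Sorted high to low: Agent L $140, then Agent T $56, then Agent W $52, then Agent M $40, then Agent N $14.
Agent L is the highest bidder, so Agent L wins.
Under the third-price rule, the price is the third-highest bid: $52.

Price paid: $52.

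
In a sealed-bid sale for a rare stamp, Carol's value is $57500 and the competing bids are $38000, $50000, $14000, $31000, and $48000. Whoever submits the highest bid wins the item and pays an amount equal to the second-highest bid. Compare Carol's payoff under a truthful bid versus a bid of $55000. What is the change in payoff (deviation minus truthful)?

Payoff change: $0.

The highest competing bid is $50000.
Bidding truthfully at $57500: Carol has the top bid, wins, and pays the second-highest bid $50000. Payoff = $57500 − $50000 = $7500.
Bidding $55000: Carol has the top bid, wins, and pays the second-highest bid $50000. Payoff = $57500 − $50000 = $7500.
Change = $7500 − $7500 = $0.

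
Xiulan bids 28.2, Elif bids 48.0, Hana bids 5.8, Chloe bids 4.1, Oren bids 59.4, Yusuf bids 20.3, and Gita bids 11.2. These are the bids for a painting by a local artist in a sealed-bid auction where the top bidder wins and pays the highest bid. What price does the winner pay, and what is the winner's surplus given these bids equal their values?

Price 59.4; surplus 0.0.

Bids in descending order: Oren 59.4; Elif 48.0; Xiulan 28.2; Yusuf 20.3; Gita 11.2; Hana 5.8; Chloe 4.1.
Oren is the highest bidder, so Oren wins.
Under the first-price rule, the price is the highest bid: 59.4.
Surplus = 59.4 − 59.4 = 0.0.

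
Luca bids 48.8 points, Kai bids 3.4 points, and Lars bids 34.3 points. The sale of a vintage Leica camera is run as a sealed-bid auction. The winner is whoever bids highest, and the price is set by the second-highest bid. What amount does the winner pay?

Sorted high to low: Luca 48.8 points, then Lars 34.3 points, then Kai 3.4 points.
Luca has the highest bid, so Luca wins.
The second-highest bid is 34.3 points, so that is what Luca pays.

The winner pays 34.3 points.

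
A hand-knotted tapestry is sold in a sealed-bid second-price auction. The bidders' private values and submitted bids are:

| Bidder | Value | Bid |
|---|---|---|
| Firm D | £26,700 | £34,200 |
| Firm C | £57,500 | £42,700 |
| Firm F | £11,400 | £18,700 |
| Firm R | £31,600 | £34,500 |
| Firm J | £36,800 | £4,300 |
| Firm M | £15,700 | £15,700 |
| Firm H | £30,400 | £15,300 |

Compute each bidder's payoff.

Firm D £0, Firm C £23,000, Firm F £0, Firm R £0, Firm J £0, Firm M £0, Firm H £0.

Ranking the bids: Firm C £42,700; Firm R £34,500; Firm D £34,200; Firm F £18,700; Firm M £15,700; Firm H £15,300; Firm J £4,300.
Firm C has the top bid and wins; the price is the second-highest bid, £34,500.
Firm C's payoff = £57,500 − £34,500 = £23,000. All other bidders lose, so their payoff is 0.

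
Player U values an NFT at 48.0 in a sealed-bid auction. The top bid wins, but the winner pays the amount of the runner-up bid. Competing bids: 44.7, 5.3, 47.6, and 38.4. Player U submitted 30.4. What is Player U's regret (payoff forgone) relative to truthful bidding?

0.4

The highest competing bid is 47.6.
Bidding truthfully at 48.0: Player U has the top bid, wins, and pays the second-highest bid 47.6. Payoff = 48.0 − 47.6 = 0.4.
Bidding 30.4: the top bid is 47.6 (a rival), so Player U loses. Payoff = 0.0.
Regret = truthful payoff − actual payoff = 0.4 − 0.0 = 0.4.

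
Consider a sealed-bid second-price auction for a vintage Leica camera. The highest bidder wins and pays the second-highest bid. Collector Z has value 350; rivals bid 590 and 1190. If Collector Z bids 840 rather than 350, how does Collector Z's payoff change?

The highest competing bid is 1190.
Bidding truthfully at 350: the top bid is 1190 (a rival), so Collector Z loses. Payoff = 0.
Bidding 840: the top bid is 1190 (a rival), so Collector Z loses. Payoff = 0.
Change = 0 − 0 = 0.

Change in payoff: 0.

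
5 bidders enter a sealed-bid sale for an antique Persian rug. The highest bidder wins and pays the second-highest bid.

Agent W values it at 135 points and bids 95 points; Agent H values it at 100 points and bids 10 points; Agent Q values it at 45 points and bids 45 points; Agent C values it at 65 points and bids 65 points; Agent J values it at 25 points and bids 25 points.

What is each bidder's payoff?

Agent W 70 points, Agent H 0 points, Agent Q 0 points, Agent C 0 points, Agent J 0 points.

Ranking the bids: Agent W 95 points > Agent C 65 points > Agent Q 45 points > Agent J 25 points > Agent H 10 points.
Agent W has the top bid and wins; the price is the second-highest bid, 65 points.
Agent W's payoff = 135 points − 65 points = 70 points. All other bidders lose, so their payoff is 0.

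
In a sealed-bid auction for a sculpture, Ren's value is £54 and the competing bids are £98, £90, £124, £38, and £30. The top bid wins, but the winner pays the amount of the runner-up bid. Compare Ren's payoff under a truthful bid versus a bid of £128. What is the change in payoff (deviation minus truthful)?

Change in payoff: -£70.

The highest competing bid is £124.
Bidding truthfully at £54: the top bid is £124 (a rival), so Ren loses. Payoff = £0.
Bidding £128: Ren has the top bid, wins, and pays the second-highest bid £124. Payoff = £54 − £124 = -£70.
Change = -£70 − £0 = -£70.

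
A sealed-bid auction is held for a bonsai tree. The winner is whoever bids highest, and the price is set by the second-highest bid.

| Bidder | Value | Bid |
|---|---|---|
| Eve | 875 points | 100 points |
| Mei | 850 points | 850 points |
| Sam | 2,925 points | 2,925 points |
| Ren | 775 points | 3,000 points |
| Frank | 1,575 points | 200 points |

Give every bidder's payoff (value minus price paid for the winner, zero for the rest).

Ordered from highest: Ren 3,000 points > Sam 2,925 points > Mei 850 points > Frank 200 points > Eve 100 points.
Ren has the top bid and wins; the price is the second-highest bid, 2,925 points.
Ren's payoff = 775 points − 2,925 points = -2,150 points. All other bidders lose, so their payoff is 0.

Eve 0 points, Mei 0 points, Sam 0 points, Ren -2,150 points, Frank 0 points.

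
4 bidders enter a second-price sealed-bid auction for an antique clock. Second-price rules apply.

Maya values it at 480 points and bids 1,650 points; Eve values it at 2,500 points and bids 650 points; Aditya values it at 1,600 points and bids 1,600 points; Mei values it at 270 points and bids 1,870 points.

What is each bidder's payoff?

Sorted high to low: Mei 1,870 points > Maya 1,650 points > Aditya 1,600 points > Eve 650 points.
Mei has the top bid and wins; the price is the second-highest bid, 1,650 points.
Mei's payoff = 270 points − 1,650 points = -1,380 points. All other bidders lose, so their payoff is 0.

Maya 0 points, Eve 0 points, Aditya 0 points, Mei -1,380 points.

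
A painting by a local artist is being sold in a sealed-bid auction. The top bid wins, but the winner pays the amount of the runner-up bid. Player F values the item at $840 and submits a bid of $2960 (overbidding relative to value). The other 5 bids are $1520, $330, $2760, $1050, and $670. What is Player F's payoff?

Payoff = -$1920.

Highest competing bid: $2760.
Player F's bid $2960 is the highest overall, so Player F wins and pays the second-highest bid, $2760.
Payoff = value − price = $840 − $2760 = -$1920.
Overbidding won the item at a price above value — truthful bidding would have avoided this loss.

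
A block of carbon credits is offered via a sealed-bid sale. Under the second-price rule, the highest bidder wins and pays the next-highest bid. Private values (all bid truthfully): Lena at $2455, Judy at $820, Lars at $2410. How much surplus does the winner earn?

Bids in descending order: Lena $2455, then Lars $2410, then Judy $820.
Lena wins with the top bid and pays the second-highest, $2410.
Surplus = $2455 − $2410 = $45.

$45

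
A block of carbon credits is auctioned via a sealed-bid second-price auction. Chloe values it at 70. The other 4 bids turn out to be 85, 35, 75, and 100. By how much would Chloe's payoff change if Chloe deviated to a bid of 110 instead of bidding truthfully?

Change in payoff: -30.

The highest competing bid is 100.
Bidding truthfully at 70: the top bid is 100 (a rival), so Chloe loses. Payoff = 0.
Bidding 110: Chloe has the top bid, wins, and pays the second-highest bid 100. Payoff = 70 − 100 = -30.
Change = -30 − 0 = -30.
Deviating from a truthful bid can only lose payoff in a second-price auction — never gain.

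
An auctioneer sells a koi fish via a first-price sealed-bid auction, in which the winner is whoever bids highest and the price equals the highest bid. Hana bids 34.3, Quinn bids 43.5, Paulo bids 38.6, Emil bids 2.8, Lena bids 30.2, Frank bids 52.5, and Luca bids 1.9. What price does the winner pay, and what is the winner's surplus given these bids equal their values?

Sorted high to low: Frank 52.5 > Quinn 43.5 > Paulo 38.6 > Hana 34.3 > Lena 30.2 > Emil 2.8 > Luca 1.9.
Frank is the highest bidder, so Frank wins.
Under the first-price rule, the price is the highest bid: 52.5.
Surplus = 52.5 − 52.5 = 0.0.

Price 52.5; surplus 0.0.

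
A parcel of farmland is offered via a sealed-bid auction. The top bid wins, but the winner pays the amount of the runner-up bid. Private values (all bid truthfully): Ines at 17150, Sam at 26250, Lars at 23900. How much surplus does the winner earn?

Bids in descending order: Sam 26250 > Lars 23900 > Ines 17150.
Sam wins with the top bid and pays the second-highest, 23900.
Surplus = 26250 − 23900 = 2350.

Surplus = 2350.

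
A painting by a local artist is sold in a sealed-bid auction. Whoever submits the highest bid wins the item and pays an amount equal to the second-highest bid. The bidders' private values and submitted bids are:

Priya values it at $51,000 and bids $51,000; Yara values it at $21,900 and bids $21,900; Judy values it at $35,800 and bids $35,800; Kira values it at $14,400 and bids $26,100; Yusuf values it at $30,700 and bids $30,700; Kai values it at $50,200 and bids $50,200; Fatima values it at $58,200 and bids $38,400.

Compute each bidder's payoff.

Ordered from highest: Priya $51,000 > Kai $50,200 > Fatima $38,400 > Judy $35,800 > Yusuf $30,700 > Kira $26,100 > Yara $21,900.
Priya has the top bid and wins; the price is the second-highest bid, $50,200.
Priya's payoff = $51,000 − $50,200 = $800. All other bidders lose, so their payoff is 0.

Payoffs: Priya $800, Yara $0, Judy $0, Kira $0, Yusuf $0, Kai $0, Fatima $0.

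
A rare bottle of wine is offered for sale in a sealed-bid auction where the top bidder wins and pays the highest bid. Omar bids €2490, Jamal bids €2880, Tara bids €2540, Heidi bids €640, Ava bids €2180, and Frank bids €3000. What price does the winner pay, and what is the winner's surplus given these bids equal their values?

Ranking the bids: Frank €3000, then Jamal €2880, then Tara €2540, then Omar €2490, then Ava €2180, then Heidi €640.
Frank is the highest bidder, so Frank wins.
Under the first-price rule, the price is the highest bid: €3000.
Surplus = €3000 − €3000 = €0.

Price €3000; surplus €0.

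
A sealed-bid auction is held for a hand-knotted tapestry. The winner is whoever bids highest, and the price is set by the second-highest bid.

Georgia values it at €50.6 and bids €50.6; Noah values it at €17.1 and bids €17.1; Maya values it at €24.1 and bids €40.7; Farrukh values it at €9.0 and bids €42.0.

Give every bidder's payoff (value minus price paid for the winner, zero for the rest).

Georgia €8.6, Noah €0.0, Maya €0.0, Farrukh €0.0.

Ranking the bids: Georgia €50.6 > Farrukh €42.0 > Maya €40.7 > Noah €17.1.
Georgia has the top bid and wins; the price is the second-highest bid, €42.0.
Georgia's payoff = €50.6 − €42.0 = €8.6. All other bidders lose, so their payoff is 0.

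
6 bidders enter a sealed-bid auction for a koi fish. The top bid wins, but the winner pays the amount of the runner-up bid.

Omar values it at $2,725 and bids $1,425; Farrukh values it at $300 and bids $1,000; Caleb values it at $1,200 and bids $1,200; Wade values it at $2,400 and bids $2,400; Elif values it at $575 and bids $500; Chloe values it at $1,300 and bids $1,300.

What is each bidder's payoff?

Bids in descending order: Wade $2,400, then Omar $1,425, then Chloe $1,300, then Caleb $1,200, then Farrukh $1,000, then Elif $500.
Wade has the top bid and wins; the price is the second-highest bid, $1,425.
Wade's payoff = $2,400 − $1,425 = $975. All other bidders lose, so their payoff is 0.

Payoffs: Omar $0, Farrukh $0, Caleb $0, Wade $975, Elif $0, Chloe $0.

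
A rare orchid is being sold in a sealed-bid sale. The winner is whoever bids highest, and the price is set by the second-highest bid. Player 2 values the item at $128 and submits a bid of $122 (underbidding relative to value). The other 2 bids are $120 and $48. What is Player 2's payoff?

The bidder's payoff: $8.

Highest competing bid: $120.
Player 2's bid $122 is the highest overall, so Player 2 wins and pays the second-highest bid, $120.
Payoff = value − price = $128 − $120 = $8.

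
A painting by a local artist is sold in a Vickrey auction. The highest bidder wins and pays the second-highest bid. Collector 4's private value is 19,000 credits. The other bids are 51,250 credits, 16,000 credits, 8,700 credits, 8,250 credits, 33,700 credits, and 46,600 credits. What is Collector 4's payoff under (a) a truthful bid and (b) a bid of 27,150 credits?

The highest competing bid is 51,250 credits.
Bidding truthfully at 19,000 credits: the top bid is 51,250 credits (a rival), so Collector 4 loses. Payoff = 0 credits.
Bidding 27,150 credits: the top bid is 51,250 credits (a rival), so Collector 4 loses. Payoff = 0 credits.

Truthful: 0 credits; alternative: 0 credits.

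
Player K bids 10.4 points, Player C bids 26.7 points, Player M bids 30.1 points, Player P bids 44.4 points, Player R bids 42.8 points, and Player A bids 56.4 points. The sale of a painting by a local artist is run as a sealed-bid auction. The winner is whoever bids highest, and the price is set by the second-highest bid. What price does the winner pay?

Bids in descending order: Player A 56.4 points > Player P 44.4 points > Player R 42.8 points > Player M 30.1 points > Player C 26.7 points > Player K 10.4 points.
Player A has the highest bid, so Player A wins.
The second-highest bid is 44.4 points, so that is what Player A pays.

44.4 points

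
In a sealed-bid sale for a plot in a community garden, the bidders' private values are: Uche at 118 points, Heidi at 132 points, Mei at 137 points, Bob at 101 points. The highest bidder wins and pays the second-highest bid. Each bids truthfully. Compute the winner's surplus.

Ranking the bids: Mei 137 points; Heidi 132 points; Uche 118 points; Bob 101 points.
Mei wins with the top bid and pays the second-highest, 132 points.
Surplus = 137 points − 132 points = 5 points.

Winner's surplus: 5 points.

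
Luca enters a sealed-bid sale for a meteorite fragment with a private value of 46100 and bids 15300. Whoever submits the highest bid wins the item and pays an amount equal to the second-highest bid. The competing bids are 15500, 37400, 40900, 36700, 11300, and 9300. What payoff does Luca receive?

Payoff = 0.

Highest competing bid: 40900.
Luca's bid 15300 is not the highest, so Luca loses, pays nothing, and earns zero payoff.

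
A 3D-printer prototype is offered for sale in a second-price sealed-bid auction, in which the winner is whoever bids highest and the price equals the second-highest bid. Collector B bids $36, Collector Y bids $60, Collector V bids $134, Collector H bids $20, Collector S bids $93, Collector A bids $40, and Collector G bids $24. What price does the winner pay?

The winner pays $93.

Ordered from highest: Collector V $134, then Collector S $93, then Collector Y $60, then Collector A $40, then Collector B $36, then Collector G $24, then Collector H $20.
Collector V is the highest bidder, so Collector V wins.
Under the second-price rule, the price is the second-highest bid: $93.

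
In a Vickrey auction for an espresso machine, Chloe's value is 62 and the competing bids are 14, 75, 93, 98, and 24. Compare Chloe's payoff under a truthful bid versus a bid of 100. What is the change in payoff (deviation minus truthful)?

The highest competing bid is 98.
Bidding truthfully at 62: the top bid is 98 (a rival), so Chloe loses. Payoff = 0.
Bidding 100: Chloe has the top bid, wins, and pays the second-highest bid 98. Payoff = 62 − 98 = -36.
Change = -36 − 0 = -36.
This is the dominant-strategy logic: truthful bidding weakly beats any alternative.

Payoff change: -36.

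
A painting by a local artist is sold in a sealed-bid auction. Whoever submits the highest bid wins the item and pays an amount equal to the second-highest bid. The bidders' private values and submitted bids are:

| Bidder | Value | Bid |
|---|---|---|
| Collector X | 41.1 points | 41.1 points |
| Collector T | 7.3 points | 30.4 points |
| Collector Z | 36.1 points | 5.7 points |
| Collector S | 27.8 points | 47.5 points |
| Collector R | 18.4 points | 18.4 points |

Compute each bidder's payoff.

Bids in descending order: Collector S 47.5 points > Collector X 41.1 points > Collector T 30.4 points > Collector R 18.4 points > Collector Z 5.7 points.
Collector S has the top bid and wins; the price is the second-highest bid, 41.1 points.
Collector S's payoff = 27.8 points − 41.1 points = -13.3 points. All other bidders lose, so their payoff is 0.

Payoffs: Collector X 0.0 points, Collector T 0.0 points, Collector Z 0.0 points, Collector S -13.3 points, Collector R 0.0 points.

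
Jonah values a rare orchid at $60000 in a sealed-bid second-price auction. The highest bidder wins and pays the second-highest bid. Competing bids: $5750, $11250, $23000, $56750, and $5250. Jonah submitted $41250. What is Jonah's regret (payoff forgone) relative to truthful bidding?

Payoff forgone: $3250.

The highest competing bid is $56750.
Bidding truthfully at $60000: Jonah has the top bid, wins, and pays the second-highest bid $56750. Payoff = $60000 − $56750 = $3250.
Bidding $41250: the top bid is $56750 (a rival), so Jonah loses. Payoff = $0.
Regret = truthful payoff − actual payoff = $3250 − $0 = $3250.
This is the dominant-strategy logic: truthful bidding weakly beats any alternative.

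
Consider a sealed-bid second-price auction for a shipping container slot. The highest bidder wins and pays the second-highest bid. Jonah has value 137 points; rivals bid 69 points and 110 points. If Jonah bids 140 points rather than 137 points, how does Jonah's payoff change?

Payoff change: 0 points.

The highest competing bid is 110 points.
Bidding truthfully at 137 points: Jonah has the top bid, wins, and pays the second-highest bid 110 points. Payoff = 137 points − 110 points = 27 points.
Bidding 140 points: Jonah has the top bid, wins, and pays the second-highest bid 110 points. Payoff = 137 points − 110 points = 27 points.
Change = 27 points − 27 points = 0 points.
The bid only affects whether you win, not the price — here both bids land on the same side of the top rival bid, so the deviation is payoff-neutral.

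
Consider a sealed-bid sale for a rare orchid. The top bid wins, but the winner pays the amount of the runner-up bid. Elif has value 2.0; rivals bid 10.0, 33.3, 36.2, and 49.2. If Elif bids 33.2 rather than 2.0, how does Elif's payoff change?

0.0

The highest competing bid is 49.2.
Bidding truthfully at 2.0: the top bid is 49.2 (a rival), so Elif loses. Payoff = 0.0.
Bidding 33.2: the top bid is 49.2 (a rival), so Elif loses. Payoff = 0.0.
Change = 0.0 − 0.0 = 0.0.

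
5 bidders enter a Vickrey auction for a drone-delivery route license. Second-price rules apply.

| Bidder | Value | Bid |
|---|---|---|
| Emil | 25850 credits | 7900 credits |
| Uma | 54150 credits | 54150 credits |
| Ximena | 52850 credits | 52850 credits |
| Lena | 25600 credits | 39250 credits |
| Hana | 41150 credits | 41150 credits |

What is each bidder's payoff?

Sorted high to low: Uma 54150 credits; Ximena 52850 credits; Hana 41150 credits; Lena 39250 credits; Emil 7900 credits.
Uma has the top bid and wins; the price is the second-highest bid, 52850 credits.
Uma's payoff = 54150 credits − 52850 credits = 1300 credits. All other bidders lose, so their payoff is 0.

Payoffs: Emil 0 credits, Uma 1300 credits, Ximena 0 credits, Lena 0 credits, Hana 0 credits.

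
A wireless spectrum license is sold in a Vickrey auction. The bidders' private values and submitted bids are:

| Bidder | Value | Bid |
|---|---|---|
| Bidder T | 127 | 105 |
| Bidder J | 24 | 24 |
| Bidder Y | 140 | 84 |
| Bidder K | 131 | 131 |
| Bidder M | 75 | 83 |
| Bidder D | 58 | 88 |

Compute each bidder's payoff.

Ordered from highest: Bidder K 131, then Bidder T 105, then Bidder D 88, then Bidder Y 84, then Bidder M 83, then Bidder J 24.
Bidder K has the top bid and wins; the price is the second-highest bid, 105.
Bidder K's payoff = 131 − 105 = 26. All other bidders lose, so their payoff is 0.

Bidder T 0, Bidder J 0, Bidder Y 0, Bidder K 26, Bidder M 0, Bidder D 0.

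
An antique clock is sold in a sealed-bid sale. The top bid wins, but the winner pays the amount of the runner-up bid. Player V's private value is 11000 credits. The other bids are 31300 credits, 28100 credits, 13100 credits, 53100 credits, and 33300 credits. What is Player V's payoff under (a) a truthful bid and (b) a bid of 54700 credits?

(a) 0 credits  (b) -42100 credits

The highest competing bid is 53100 credits.
Bidding truthfully at 11000 credits: the top bid is 53100 credits (a rival), so Player V loses. Payoff = 0 credits.
Bidding 54700 credits: Player V has the top bid, wins, and pays the second-highest bid 53100 credits. Payoff = 11000 credits − 53100 credits = -42100 credits.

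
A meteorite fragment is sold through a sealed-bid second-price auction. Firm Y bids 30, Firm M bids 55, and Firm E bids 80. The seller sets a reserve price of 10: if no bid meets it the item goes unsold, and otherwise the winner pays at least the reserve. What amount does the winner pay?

The winner pays 55.

Sorted high to low: Firm E 80; Firm M 55; Firm Y 30.
Firm E has the highest bid, so Firm E wins.
The second-highest bid is 55, which exceeds the reserve, so that sets the price.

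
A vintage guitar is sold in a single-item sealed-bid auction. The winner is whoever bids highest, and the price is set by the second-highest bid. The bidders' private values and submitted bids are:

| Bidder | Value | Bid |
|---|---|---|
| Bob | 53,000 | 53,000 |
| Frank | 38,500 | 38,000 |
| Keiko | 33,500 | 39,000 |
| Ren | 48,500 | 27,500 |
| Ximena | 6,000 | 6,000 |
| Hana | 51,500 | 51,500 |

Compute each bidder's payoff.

Ranking the bids: Bob 53,000; Hana 51,500; Keiko 39,000; Frank 38,000; Ren 27,500; Ximena 6,000.
Bob has the top bid and wins; the price is the second-highest bid, 51,500.
Bob's payoff = 53,000 − 51,500 = 1,500. All other bidders lose, so their payoff is 0.

Bob 1,500, Frank 0, Keiko 0, Ren 0, Ximena 0, Hana 0.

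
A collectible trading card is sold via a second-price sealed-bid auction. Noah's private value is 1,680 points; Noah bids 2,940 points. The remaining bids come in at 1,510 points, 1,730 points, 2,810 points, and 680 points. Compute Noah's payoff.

Highest competing bid: 2,810 points.
Noah's bid 2,940 points is the highest overall, so Noah wins and pays the second-highest bid, 2,810 points.
Payoff = value − price = 1,680 points − 2,810 points = -1,130 points.

-1,130 points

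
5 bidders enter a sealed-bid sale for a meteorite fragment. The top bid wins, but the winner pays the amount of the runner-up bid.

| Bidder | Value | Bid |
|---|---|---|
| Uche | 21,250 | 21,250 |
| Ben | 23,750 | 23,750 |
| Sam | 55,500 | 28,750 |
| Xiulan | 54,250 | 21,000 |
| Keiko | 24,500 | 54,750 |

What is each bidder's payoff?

Sorted high to low: Keiko 54,750 > Sam 28,750 > Ben 23,750 > Uche 21,250 > Xiulan 21,000.
Keiko has the top bid and wins; the price is the second-highest bid, 28,750.
Keiko's payoff = 24,500 − 28,750 = -4,250. All other bidders lose, so their payoff is 0.

Uche 0, Ben 0, Sam 0, Xiulan 0, Keiko -4,250.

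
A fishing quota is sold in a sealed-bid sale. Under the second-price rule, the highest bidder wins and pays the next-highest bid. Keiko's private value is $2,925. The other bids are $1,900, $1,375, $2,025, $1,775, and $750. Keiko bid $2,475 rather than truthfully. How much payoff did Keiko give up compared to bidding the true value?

The highest competing bid is $2,025.
Bidding truthfully at $2,925: Keiko has the top bid, wins, and pays the second-highest bid $2,025. Payoff = $2,925 − $2,025 = $900.
Bidding $2,475: Keiko has the top bid, wins, and pays the second-highest bid $2,025. Payoff = $2,925 − $2,025 = $900.
Regret = truthful payoff − actual payoff = $900 − $900 = $0.

Payoff forgone: $0.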